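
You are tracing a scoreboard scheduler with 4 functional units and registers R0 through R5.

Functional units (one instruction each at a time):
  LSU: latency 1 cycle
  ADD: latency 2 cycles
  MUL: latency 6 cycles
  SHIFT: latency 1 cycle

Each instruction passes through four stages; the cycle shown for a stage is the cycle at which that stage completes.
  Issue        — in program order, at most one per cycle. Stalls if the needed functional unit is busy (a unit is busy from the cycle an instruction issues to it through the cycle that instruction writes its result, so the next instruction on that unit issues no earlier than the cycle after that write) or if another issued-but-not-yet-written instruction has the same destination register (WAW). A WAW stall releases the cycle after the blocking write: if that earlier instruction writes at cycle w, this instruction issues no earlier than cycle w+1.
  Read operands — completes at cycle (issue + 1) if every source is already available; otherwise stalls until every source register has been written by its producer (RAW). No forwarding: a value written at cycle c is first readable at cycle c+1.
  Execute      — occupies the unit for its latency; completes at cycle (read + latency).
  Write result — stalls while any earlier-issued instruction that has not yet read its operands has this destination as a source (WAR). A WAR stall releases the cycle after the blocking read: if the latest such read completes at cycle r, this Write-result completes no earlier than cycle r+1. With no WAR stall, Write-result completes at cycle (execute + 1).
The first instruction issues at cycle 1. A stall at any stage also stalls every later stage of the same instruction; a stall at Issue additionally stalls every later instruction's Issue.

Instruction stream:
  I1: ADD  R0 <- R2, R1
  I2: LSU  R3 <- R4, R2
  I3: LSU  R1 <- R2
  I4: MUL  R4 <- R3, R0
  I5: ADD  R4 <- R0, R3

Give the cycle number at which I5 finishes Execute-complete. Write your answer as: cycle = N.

cycle = 19

1) issue 1, read 2, done 4, write 5
2) issue 2, read 3, done 4, write 5
3) issue 6, read 7, done 8, write 9  <struct: LSU busy until I2 writes@5>
4) issue 7, read 8, done 14, write 15
5) issue 16, read 17, done 19, write 20  <WAW R4: wait I4 write@15>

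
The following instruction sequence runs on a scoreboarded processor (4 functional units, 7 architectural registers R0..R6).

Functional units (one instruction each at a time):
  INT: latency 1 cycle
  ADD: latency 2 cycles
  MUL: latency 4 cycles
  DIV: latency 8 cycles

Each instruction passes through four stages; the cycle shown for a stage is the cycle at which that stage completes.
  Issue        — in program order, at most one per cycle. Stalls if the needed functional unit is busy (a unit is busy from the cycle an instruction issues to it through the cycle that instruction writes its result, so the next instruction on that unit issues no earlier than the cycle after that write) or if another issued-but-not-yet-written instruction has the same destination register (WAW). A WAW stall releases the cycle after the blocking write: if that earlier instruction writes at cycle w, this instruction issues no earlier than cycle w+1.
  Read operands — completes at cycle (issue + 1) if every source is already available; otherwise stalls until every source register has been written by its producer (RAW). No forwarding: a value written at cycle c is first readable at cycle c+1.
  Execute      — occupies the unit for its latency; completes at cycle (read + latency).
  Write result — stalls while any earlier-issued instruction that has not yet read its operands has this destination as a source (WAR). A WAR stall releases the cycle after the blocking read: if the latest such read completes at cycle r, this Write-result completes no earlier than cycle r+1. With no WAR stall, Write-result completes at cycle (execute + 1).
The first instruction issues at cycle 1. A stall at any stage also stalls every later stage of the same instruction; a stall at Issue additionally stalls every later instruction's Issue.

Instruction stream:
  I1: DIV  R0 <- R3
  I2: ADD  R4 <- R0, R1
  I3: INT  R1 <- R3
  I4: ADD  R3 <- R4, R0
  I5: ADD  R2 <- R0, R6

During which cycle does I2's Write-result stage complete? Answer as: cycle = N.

  I1 | 1 | 2 | 10 | 11
  I2 | 2 | 12 | 14 | 15   RAW R0: wait I1 write@11
  I3 | 3 | 4 | 5 | 13   WAR R1: wait I2 read@12
  I4 | 16 | 17 | 19 | 20   struct: ADD busy until I2 writes@15
  I5 | 21 | 22 | 24 | 25   struct: ADD busy until I4 writes@20

cycle = 15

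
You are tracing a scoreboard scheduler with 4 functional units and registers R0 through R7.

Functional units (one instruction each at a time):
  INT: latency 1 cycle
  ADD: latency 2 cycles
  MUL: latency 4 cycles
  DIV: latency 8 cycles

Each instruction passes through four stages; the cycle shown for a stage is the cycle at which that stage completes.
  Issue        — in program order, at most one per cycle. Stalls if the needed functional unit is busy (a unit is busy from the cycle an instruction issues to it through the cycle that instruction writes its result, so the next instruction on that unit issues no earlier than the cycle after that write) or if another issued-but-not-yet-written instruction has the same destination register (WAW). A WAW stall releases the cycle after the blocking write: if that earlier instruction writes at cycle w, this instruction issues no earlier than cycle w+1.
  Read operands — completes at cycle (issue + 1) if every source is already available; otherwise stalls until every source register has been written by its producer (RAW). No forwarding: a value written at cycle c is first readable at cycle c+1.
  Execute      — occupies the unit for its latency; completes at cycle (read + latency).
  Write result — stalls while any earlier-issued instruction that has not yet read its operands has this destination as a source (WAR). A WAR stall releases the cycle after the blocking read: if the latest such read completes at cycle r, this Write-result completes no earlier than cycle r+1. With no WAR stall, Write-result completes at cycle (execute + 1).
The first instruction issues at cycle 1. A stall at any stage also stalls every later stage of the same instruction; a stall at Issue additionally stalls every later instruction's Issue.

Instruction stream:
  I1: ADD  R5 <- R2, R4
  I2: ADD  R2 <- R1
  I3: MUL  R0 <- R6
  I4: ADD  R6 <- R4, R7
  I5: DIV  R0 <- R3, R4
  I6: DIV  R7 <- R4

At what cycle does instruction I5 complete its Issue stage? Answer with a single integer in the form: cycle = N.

[1] I1 dispatched to ADD
[2] I1 operands ready
[4] I1 complete
[5] R5←I1
[6] I2 dispatched to ADD
[7] I2 operands ready, I3 dispatched to MUL
[8] I3 operands ready
[9] I2 complete
[10] R2←I2
[11] I4 dispatched to ADD
[12] I3 complete, I4 operands ready
[13] R0←I3
[14] I4 complete, I5 dispatched to DIV
[15] R6←I4, I5 operands ready
[23] I5 complete
[24] R0←I5
[25] I6 dispatched to DIV
[26] I6 operands ready
[34] I6 complete
[35] R7←I6

cycle = 14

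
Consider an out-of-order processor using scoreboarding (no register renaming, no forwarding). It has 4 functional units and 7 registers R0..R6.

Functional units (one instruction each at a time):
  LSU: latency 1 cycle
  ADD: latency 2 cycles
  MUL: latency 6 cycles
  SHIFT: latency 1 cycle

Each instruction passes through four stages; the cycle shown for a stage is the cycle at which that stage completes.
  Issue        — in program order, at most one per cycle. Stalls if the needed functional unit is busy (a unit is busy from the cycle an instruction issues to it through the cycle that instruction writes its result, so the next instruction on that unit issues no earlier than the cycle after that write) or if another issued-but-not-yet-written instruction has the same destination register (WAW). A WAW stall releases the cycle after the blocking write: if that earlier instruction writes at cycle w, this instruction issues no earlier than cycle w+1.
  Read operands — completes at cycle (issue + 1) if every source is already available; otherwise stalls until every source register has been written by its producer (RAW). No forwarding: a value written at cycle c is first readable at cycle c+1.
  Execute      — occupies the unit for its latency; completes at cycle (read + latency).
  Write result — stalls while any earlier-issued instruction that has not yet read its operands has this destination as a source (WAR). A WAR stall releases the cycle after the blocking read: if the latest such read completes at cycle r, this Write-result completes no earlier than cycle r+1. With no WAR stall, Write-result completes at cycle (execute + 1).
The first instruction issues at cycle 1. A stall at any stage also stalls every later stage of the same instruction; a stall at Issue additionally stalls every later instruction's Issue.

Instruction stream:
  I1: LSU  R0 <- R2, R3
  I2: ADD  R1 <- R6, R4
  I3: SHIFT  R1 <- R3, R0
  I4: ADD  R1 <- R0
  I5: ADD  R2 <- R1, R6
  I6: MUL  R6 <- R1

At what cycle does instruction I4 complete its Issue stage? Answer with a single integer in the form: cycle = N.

[1] I1 dispatched to LSU
[2] I1 operands ready | I2 dispatched to ADD
[3] I1 complete | I2 operands ready
[4] R0←I1
[5] I2 complete
[6] R1←I2
[7] I3 dispatched to SHIFT
[8] I3 operands ready
[9] I3 complete
[10] R1←I3
[11] I4 dispatched to ADD
[12] I4 operands ready
[14] I4 complete
[15] R1←I4
[16] I5 dispatched to ADD
[17] I5 operands ready | I6 dispatched to MUL
[18] I6 operands ready
[19] I5 complete
[20] R2←I5
[24] I6 complete
[25] R6←I6

cycle = 11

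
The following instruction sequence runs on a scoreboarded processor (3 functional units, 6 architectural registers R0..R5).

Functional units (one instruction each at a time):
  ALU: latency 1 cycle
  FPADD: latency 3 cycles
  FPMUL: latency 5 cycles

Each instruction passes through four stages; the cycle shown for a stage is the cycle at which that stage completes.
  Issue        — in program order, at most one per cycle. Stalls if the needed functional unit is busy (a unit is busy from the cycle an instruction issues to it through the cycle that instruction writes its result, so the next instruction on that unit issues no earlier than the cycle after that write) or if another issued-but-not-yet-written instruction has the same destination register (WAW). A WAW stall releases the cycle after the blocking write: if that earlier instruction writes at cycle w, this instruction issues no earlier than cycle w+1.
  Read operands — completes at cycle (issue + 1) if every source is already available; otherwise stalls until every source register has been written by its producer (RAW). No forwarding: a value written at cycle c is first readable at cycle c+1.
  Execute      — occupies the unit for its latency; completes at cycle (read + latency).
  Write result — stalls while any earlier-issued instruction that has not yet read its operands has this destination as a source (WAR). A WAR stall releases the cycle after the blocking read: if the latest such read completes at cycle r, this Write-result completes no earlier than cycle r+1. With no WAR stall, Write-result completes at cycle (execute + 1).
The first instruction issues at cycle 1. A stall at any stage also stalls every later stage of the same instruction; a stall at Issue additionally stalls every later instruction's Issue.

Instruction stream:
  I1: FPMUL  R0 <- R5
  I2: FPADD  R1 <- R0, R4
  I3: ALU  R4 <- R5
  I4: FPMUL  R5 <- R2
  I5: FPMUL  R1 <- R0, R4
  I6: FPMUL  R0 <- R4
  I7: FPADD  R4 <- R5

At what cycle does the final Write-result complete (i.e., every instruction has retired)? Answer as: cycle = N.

t=1  I1 issues→FPMUL
t=2  I1 reads, I2 issues→FPADD
t=3  I3 issues→ALU
t=4  I3 reads
t=5  I3 exec-done
t=7  I1 exec-done
t=8  I1 writes R0
t=9  I2 reads, I4 issues→FPMUL
t=10  I3 writes R4, I4 reads
t=12  I2 exec-done
t=13  I2 writes R1
t=15  I4 exec-done
t=16  I4 writes R5
t=17  I5 issues→FPMUL
t=18  I5 reads
t=23  I5 exec-done
t=24  I5 writes R1
t=25  I6 issues→FPMUL
t=26  I6 reads, I7 issues→FPADD
t=27  I7 reads
t=30  I7 exec-done
t=31  I6 exec-done, I7 writes R4
t=32  I6 writes R0

cycle = 32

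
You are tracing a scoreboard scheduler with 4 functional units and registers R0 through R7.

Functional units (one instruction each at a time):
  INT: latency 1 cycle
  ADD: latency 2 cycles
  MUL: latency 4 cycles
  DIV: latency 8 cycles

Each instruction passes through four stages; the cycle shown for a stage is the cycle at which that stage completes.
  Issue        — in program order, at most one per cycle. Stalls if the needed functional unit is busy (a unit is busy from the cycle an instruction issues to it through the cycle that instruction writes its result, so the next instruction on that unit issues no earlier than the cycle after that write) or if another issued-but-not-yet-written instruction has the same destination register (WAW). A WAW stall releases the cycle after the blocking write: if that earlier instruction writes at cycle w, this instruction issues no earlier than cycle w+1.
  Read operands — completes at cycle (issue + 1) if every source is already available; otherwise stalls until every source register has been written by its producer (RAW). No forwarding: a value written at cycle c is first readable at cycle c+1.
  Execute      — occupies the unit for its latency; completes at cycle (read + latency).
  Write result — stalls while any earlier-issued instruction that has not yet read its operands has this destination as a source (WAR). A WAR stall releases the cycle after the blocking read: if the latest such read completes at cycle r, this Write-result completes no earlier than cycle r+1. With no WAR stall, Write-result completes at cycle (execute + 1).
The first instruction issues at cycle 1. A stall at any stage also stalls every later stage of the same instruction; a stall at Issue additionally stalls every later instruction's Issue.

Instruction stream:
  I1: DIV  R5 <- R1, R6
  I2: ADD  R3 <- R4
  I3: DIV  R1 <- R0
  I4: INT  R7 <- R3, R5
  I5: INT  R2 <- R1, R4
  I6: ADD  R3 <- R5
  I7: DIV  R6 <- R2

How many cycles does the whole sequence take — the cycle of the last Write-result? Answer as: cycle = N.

I1 -> (1, 2, 10, 11)
I2 -> (2, 3, 5, 6)
I3 -> (12, 13, 21, 22)  // struct: DIV busy until I1 writes@11
I4 -> (13, 14, 15, 16)
I5 -> (17, 23, 24, 25)  // struct: INT busy until I4 writes@16, RAW R1: wait I3 write@22
I6 -> (18, 19, 21, 22)
I7 -> (23, 26, 34, 35)  // struct: DIV busy until I3 writes@22, RAW R2: wait I5 write@25

cycle = 35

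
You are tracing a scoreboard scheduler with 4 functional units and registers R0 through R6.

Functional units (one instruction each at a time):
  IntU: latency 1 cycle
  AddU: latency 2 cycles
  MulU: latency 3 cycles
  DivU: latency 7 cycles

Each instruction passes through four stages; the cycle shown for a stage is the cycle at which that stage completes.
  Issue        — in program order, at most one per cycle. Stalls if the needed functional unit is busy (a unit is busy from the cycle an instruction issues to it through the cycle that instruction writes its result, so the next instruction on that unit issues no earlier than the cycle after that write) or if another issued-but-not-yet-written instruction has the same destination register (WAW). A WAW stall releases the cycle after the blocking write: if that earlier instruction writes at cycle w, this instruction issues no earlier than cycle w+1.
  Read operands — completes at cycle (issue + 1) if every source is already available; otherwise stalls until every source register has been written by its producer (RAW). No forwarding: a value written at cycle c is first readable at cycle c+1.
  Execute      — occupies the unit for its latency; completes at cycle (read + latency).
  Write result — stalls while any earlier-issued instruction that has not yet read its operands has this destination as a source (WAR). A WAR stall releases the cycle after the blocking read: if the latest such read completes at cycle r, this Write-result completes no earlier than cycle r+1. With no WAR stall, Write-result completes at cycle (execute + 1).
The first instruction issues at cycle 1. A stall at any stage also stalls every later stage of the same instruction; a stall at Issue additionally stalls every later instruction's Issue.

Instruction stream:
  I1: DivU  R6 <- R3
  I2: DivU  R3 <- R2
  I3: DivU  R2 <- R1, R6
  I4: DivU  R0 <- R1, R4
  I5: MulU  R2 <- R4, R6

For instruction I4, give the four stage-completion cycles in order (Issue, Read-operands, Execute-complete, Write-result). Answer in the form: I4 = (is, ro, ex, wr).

[I1] 1/2/9/10
[I2] 11/12/19/20  (struct: DivU busy until I1 writes@10)
[I3] 21/22/29/30  (struct: DivU busy until I2 writes@20)
[I4] 31/32/39/40  (struct: DivU busy until I3 writes@30)
[I5] 32/33/36/37

I4 = (31, 32, 39, 40)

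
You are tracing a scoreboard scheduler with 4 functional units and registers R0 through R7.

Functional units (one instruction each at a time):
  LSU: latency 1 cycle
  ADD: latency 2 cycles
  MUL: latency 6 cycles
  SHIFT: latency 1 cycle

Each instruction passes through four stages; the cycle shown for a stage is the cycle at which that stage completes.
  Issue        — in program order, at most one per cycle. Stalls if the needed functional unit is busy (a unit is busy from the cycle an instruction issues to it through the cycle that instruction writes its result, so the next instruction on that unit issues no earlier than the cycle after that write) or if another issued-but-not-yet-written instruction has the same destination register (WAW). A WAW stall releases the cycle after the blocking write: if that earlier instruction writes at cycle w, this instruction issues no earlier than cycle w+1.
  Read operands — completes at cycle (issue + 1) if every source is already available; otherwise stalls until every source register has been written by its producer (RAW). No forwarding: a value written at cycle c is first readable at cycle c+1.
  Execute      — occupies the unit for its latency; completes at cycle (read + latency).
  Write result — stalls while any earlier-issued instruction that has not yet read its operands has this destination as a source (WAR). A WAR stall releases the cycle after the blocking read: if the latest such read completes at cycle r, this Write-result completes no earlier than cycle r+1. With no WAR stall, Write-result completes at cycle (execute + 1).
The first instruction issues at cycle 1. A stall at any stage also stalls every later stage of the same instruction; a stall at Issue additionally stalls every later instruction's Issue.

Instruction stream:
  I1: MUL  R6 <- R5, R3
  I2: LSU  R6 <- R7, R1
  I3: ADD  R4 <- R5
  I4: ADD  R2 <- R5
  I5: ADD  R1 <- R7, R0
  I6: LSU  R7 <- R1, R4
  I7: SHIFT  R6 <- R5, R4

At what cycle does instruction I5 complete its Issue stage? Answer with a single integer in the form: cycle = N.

cycle = 21

I1  is:1  ro:2  ex:8  wr:9
I2  is:10  ro:11  ex:12  wr:13  — WAW R6: wait I1 write@9
I3  is:11  ro:12  ex:14  wr:15
I4  is:16  ro:17  ex:19  wr:20  — struct: ADD busy until I3 writes@15
I5  is:21  ro:22  ex:24  wr:25  — struct: ADD busy until I4 writes@20
I6  is:22  ro:26  ex:27  wr:28  — RAW R1: wait I5 write@25
I7  is:23  ro:24  ex:25  wr:26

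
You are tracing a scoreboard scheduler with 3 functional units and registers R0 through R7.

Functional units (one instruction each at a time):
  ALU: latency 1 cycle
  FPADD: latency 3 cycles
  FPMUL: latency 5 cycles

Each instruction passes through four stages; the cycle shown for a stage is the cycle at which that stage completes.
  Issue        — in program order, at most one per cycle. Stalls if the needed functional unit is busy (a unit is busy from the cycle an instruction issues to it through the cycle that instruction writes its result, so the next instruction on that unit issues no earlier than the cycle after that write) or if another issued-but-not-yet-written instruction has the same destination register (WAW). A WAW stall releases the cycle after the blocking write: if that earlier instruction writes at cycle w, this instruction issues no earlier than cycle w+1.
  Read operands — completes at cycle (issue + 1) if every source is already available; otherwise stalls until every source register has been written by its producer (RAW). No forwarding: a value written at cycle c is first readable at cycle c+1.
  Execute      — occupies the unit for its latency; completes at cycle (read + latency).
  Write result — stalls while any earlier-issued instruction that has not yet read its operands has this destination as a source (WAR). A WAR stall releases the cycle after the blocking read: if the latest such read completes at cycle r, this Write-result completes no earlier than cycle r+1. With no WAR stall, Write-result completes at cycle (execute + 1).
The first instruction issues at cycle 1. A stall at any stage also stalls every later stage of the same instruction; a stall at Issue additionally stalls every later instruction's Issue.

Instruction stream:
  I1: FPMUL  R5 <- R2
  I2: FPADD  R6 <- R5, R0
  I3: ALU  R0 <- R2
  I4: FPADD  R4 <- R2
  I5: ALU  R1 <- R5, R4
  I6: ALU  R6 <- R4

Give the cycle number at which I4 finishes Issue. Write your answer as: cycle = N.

t=1  I1 dispatched to FPMUL
t=2  I1 operands ready · I2 dispatched to FPADD
t=3  I3 dispatched to ALU
t=4  I3 operands ready
t=5  I3 complete
t=7  I1 complete
t=8  R5←I1
t=9  I2 operands ready
t=10  R0←I3
t=12  I2 complete
t=13  R6←I2
t=14  I4 dispatched to FPADD
t=15  I4 operands ready · I5 dispatched to ALU
t=18  I4 complete
t=19  R4←I4
t=20  I5 operands ready
t=21  I5 complete
t=22  R1←I5
t=23  I6 dispatched to ALU
t=24  I6 operands ready
t=25  I6 complete
t=26  R6←I6

cycle = 14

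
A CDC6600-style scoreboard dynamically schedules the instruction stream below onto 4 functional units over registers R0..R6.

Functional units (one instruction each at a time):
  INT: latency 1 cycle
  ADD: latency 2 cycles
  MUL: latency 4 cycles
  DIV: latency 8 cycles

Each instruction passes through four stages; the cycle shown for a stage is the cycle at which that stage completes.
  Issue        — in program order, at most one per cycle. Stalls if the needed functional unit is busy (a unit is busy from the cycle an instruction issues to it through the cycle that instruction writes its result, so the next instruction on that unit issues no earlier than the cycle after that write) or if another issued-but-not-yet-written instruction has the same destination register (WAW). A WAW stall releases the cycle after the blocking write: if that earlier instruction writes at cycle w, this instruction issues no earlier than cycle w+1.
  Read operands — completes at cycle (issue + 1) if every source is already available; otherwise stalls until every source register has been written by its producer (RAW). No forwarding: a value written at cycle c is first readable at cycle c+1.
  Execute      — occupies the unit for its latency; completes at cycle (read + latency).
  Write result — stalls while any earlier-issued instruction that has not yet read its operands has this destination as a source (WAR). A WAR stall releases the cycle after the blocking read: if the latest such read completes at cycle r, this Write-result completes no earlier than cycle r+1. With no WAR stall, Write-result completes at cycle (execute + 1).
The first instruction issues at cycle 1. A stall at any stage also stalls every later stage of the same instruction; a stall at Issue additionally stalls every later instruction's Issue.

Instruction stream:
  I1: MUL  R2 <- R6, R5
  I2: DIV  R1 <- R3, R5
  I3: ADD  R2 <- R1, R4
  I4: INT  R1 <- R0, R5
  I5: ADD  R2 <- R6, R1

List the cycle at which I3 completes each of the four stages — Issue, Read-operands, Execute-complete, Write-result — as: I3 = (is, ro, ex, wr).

I3 = (8, 13, 15, 16)

1) issue 1, read 2, done 6, write 7
2) issue 2, read 3, done 11, write 12
3) issue 8, read 13, done 15, write 16  <WAW R2: wait I1 write@7 / RAW R1: wait I2 write@12>
4) issue 13, read 14, done 15, write 16  <WAW R1: wait I2 write@12>
5) issue 17, read 18, done 20, write 21  <struct: ADD busy until I3 writes@16>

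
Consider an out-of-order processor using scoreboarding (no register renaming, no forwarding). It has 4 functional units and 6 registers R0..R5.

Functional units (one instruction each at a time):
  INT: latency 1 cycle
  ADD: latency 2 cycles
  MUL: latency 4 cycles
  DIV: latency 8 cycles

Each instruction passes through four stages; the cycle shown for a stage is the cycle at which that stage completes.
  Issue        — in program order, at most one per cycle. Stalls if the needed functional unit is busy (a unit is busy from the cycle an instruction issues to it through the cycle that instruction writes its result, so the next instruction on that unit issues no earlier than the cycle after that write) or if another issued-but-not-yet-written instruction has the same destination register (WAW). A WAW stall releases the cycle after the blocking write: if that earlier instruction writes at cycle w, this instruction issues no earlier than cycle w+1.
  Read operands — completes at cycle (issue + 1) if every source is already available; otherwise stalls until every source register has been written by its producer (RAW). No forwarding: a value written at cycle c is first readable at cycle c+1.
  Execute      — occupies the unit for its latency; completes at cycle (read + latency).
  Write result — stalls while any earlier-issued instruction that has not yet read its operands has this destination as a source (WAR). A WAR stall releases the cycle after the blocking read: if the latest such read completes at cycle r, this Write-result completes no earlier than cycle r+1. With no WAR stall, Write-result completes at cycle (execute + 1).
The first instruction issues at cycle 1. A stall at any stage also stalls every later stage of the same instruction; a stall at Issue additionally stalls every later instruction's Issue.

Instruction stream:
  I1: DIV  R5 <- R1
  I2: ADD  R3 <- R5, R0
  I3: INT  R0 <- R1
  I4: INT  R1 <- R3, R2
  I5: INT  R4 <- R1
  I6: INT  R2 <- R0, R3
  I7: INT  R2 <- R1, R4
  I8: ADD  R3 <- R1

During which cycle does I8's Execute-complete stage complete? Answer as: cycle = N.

cycle = 31

1) issue 1, read 2, done 10, write 11
2) issue 2, read 12, done 14, write 15  <RAW R5: wait I1 write@11>
3) issue 3, read 4, done 5, write 13  <WAR R0: wait I2 read@12>
4) issue 14, read 16, done 17, write 18  <struct: INT busy until I3 writes@13 / RAW R3: wait I2 write@15>
5) issue 19, read 20, done 21, write 22  <struct: INT busy until I4 writes@18>
6) issue 23, read 24, done 25, write 26  <struct: INT busy until I5 writes@22>
7) issue 27, read 28, done 29, write 30  <struct: INT busy until I6 writes@26>
8) issue 28, read 29, done 31, write 32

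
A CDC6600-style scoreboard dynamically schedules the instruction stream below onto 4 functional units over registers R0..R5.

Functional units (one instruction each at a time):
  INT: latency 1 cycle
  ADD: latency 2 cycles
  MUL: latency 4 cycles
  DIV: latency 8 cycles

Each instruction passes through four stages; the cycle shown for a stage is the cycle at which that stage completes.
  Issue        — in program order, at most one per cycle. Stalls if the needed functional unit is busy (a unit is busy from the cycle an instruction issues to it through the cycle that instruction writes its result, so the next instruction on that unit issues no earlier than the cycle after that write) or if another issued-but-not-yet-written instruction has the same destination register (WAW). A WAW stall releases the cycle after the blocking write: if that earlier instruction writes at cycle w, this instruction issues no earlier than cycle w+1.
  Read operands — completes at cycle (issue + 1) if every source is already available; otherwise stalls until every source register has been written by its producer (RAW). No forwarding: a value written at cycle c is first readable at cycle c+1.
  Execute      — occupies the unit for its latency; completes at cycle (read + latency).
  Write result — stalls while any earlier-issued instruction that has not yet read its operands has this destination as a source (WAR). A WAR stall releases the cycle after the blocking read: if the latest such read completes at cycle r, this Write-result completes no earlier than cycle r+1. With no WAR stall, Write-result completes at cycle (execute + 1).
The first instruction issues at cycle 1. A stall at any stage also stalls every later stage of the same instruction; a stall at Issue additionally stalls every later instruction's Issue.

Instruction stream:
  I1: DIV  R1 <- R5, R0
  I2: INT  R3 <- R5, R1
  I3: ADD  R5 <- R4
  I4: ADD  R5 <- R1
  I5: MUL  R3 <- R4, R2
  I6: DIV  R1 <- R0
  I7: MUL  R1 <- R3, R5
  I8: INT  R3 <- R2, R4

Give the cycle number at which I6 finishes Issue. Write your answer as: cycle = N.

[I1] 1/2/10/11
[I2] 2/12/13/14  (RAW R1: wait I1 write@11)
[I3] 3/4/6/13  (WAR R5: wait I2 read@12)
[I4] 14/15/17/18  (struct: ADD busy until I3 writes@13)
[I5] 15/16/20/21
[I6] 16/17/25/26
[I7] 27/28/32/33  (WAW R1: wait I6 write@26)
[I8] 28/29/30/31

cycle = 16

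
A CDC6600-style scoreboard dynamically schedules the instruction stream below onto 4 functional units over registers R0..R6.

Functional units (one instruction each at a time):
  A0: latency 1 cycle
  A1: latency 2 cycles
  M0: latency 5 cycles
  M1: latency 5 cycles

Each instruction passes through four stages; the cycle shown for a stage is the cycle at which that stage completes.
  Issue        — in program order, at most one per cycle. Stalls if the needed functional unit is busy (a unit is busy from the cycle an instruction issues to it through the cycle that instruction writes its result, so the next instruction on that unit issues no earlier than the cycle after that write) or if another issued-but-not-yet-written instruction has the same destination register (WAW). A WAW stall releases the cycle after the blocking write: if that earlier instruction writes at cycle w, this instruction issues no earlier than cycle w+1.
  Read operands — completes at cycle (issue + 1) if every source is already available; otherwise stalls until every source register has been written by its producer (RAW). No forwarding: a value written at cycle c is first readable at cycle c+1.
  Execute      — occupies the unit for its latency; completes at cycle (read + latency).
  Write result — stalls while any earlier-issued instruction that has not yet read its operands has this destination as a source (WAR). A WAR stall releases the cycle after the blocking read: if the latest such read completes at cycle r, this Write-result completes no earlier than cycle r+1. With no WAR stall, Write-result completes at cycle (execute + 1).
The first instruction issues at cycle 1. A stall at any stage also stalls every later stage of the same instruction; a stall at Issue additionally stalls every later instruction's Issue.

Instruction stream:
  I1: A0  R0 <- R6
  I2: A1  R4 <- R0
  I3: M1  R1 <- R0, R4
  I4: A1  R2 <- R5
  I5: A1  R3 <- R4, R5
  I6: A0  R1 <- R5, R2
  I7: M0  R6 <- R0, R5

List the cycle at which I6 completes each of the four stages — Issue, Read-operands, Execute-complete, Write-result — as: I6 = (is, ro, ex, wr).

I1  is:1  ro:2  ex:3  wr:4
I2  is:2  ro:5  ex:7  wr:8  — RAW R0: wait I1 write@4
I3  is:3  ro:9  ex:14  wr:15  — RAW R4: wait I2 write@8
I4  is:9  ro:10  ex:12  wr:13  — struct: A1 busy until I2 writes@8
I5  is:14  ro:15  ex:17  wr:18  — struct: A1 busy until I4 writes@13
I6  is:16  ro:17  ex:18  wr:19  — WAW R1: wait I3 write@15
I7  is:17  ro:18  ex:23  wr:24

I6 = (16, 17, 18, 19)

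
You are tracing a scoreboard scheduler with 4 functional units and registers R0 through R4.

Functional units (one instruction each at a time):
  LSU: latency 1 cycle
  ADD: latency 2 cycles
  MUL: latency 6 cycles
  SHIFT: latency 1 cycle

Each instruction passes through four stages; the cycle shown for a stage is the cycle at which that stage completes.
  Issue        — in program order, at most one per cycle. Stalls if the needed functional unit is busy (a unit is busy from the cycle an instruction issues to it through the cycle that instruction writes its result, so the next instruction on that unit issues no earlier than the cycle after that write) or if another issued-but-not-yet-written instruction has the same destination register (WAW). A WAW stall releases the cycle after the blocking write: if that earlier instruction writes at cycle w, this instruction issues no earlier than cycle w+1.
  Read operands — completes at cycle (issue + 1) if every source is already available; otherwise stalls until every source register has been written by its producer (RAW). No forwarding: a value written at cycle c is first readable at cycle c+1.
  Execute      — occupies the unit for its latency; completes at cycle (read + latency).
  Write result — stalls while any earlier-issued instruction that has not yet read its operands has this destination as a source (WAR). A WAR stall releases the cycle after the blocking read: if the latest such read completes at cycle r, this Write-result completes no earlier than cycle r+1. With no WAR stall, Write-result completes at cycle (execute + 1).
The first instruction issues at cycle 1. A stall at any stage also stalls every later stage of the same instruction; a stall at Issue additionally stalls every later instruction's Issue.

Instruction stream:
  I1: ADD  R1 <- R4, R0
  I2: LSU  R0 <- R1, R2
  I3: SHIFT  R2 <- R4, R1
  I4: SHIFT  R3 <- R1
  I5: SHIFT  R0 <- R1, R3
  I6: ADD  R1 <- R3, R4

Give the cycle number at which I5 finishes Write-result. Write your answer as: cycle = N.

cycle = 16

[I1] 1/2/4/5
[I2] 2/6/7/8  (RAW R1: wait I1 write@5)
[I3] 3/6/7/8  (RAW R1: wait I1 write@5)
[I4] 9/10/11/12  (struct: SHIFT busy until I3 writes@8)
[I5] 13/14/15/16  (struct: SHIFT busy until I4 writes@12)
[I6] 14/15/17/18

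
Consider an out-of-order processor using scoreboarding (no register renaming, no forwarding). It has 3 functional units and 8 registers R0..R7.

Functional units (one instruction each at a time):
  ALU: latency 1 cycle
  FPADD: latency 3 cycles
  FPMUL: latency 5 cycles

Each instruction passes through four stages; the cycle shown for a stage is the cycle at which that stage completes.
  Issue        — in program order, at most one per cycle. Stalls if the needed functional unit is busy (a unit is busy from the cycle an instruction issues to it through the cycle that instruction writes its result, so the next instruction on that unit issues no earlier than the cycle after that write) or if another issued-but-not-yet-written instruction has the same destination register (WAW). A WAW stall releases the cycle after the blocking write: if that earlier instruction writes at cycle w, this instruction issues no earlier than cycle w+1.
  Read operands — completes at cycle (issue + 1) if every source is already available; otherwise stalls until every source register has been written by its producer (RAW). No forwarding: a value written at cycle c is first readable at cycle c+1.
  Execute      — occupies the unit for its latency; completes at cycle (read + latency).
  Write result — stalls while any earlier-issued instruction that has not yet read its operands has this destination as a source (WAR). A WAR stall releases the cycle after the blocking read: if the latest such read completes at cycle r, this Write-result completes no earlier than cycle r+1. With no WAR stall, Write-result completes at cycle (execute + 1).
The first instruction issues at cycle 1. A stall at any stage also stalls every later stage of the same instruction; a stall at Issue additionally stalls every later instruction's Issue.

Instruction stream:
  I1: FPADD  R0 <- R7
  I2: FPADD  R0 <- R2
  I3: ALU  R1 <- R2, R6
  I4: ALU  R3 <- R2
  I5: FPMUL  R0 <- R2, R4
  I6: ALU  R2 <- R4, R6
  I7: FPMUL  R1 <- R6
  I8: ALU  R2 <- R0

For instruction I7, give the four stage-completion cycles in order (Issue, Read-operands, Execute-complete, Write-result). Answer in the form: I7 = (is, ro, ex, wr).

I7 = (21, 22, 27, 28)

[I1] 1/2/5/6
[I2] 7/8/11/12  (struct: FPADD busy until I1 writes@6)
[I3] 8/9/10/11
[I4] 12/13/14/15  (struct: ALU busy until I3 writes@11)
[I5] 13/14/19/20
[I6] 16/17/18/19  (struct: ALU busy until I4 writes@15)
[I7] 21/22/27/28  (struct: FPMUL busy until I5 writes@20)
[I8] 22/23/24/25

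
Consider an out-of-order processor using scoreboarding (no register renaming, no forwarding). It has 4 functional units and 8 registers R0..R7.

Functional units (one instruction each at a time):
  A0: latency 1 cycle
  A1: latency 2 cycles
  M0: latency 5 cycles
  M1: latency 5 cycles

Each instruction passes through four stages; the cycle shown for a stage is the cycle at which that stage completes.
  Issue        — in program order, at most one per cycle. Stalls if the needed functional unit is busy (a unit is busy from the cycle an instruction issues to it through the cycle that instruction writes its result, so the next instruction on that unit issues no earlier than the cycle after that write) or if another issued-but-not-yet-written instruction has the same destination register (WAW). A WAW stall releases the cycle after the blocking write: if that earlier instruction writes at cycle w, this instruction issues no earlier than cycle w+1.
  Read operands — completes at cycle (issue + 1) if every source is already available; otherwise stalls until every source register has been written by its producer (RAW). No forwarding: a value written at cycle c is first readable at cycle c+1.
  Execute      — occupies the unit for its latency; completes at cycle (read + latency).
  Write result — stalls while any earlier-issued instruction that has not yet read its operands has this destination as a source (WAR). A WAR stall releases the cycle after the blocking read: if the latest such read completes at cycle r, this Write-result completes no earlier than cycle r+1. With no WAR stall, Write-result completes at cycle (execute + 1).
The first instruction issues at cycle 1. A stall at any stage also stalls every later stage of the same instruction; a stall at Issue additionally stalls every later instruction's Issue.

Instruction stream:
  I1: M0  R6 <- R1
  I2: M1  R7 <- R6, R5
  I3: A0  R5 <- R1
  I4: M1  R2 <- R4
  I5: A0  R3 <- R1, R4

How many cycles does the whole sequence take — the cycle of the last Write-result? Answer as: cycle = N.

cycle = 23

I1  is:1  ro:2  ex:7  wr:8
I2  is:2  ro:9  ex:14  wr:15  — RAW R6: wait I1 write@8
I3  is:3  ro:4  ex:5  wr:10  — WAR R5: wait I2 read@9
I4  is:16  ro:17  ex:22  wr:23  — struct: M1 busy until I2 writes@15
I5  is:17  ro:18  ex:19  wr:20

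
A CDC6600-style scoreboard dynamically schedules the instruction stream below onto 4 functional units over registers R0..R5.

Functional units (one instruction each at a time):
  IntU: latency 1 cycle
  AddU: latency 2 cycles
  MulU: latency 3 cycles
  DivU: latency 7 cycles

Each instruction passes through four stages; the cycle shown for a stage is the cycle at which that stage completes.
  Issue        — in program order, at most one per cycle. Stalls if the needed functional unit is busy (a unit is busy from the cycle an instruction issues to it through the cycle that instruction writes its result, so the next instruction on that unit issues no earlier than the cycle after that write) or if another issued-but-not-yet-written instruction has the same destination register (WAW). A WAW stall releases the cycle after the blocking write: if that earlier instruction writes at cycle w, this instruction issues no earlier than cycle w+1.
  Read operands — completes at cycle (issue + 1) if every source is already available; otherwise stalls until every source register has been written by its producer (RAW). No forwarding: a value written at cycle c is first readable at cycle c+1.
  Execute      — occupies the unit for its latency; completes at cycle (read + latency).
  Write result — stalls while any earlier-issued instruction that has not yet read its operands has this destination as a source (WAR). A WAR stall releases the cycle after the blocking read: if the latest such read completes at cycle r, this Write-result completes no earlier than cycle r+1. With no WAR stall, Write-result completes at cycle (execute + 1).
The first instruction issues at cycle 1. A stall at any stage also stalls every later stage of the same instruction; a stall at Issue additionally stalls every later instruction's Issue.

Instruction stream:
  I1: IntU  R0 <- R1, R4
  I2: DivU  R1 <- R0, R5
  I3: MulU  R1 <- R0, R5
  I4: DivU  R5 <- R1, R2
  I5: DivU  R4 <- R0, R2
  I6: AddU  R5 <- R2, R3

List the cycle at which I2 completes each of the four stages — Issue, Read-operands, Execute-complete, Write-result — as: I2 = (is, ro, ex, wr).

c1: I1 dispatched to IntU
c2: I1 operands ready; I2 dispatched to DivU
c3: I1 complete
c4: R0←I1
c5: I2 operands ready
c12: I2 complete
c13: R1←I2
c14: I3 dispatched to MulU
c15: I3 operands ready; I4 dispatched to DivU
c18: I3 complete
c19: R1←I3
c20: I4 operands ready
c27: I4 complete
c28: R5←I4
c29: I5 dispatched to DivU
c30: I5 operands ready; I6 dispatched to AddU
c31: I6 operands ready
c33: I6 complete
c34: R5←I6
c37: I5 complete
c38: R4←I5

I2 = (2, 5, 12, 13)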